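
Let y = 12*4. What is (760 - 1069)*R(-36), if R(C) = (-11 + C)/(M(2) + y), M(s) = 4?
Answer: 14523/52 ≈ 279.29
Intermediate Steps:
y = 48
R(C) = -11/52 + C/52 (R(C) = (-11 + C)/(4 + 48) = (-11 + C)/52 = (-11 + C)*(1/52) = -11/52 + C/52)
(760 - 1069)*R(-36) = (760 - 1069)*(-11/52 + (1/52)*(-36)) = -309*(-11/52 - 9/13) = -309*(-47/52) = 14523/52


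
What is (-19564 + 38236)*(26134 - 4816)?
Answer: 398049696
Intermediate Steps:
(-19564 + 38236)*(26134 - 4816) = 18672*21318 = 398049696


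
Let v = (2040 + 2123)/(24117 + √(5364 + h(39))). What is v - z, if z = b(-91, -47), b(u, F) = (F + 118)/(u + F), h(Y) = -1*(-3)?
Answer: 199820285/290812161 - 181*√5367/25288014 ≈ 0.68659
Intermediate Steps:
h(Y) = 3
b(u, F) = (118 + F)/(F + u)
z = -71/138 (z = (118 - 47)/(-47 - 91) = 71/(-138) = -1/138*71 = -71/138 ≈ -0.51449)
v = 4163/(24117 + √5367) (v = (2040 + 2123)/(24117 + √(5364 + 3)) = 4163/(24117 + √5367) ≈ 0.17209)
v - z = (1455059/8429338 - 181*√5367/25288014) - 1*(-71/138) = (1455059/8429338 - 181*√5367/25288014) + 71/138 = 199820285/290812161 - 181*√5367/25288014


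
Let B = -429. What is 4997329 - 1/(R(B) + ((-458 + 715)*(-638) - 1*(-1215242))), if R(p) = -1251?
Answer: 5247320383224/1050025 ≈ 4.9973e+6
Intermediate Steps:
4997329 - 1/(R(B) + ((-458 + 715)*(-638) - 1*(-1215242))) = 4997329 - 1/(-1251 + ((-458 + 715)*(-638) - 1*(-1215242))) = 4997329 - 1/(-1251 + (257*(-638) + 1215242)) = 4997329 - 1/(-1251 + (-163966 + 1215242)) = 4997329 - 1/(-1251 + 1051276) = 4997329 - 1/1050025 = 5247320383224/1050025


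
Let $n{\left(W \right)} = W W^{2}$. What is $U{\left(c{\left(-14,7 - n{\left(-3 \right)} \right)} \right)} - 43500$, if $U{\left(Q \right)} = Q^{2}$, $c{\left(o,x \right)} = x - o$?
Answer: $-41196$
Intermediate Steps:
$n{\left(W \right)} = W^{3}$
$U{\left(c{\left(-14,7 - n{\left(-3 \right)} \right)} \right)} - 43500 = \left(\left(7 - \left(-3\right)^{3}\right) - -14\right)^{2} - 43500 = \left(\left(7 - -27\right) + 14\right)^{2} - 43500 = \left(\left(7 + 27\right) + 14\right)^{2} - 43500 = \left(34 + 14\right)^{2} - 43500 = 48^{2} - 43500 = 2304 - 43500 = -41196$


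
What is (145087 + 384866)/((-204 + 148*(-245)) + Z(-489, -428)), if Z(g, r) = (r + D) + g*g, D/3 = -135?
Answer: 529953/201824 ≈ 2.6258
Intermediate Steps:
D = -405 (D = 3*(-135) = -405)
Z(g, r) = -405 + r + g² (Z(g, r) = (r - 405) + g*g = (-405 + r) + g² = -405 + r + g²)
(145087 + 384866)/((-204 + 148*(-245)) + Z(-489, -428)) = (145087 + 384866)/((-204 + 148*(-245)) + (-405 - 428 + (-489)²)) = 529953/((-204 - 36260) + (-405 - 428 + 239121)) = 529953/(-36464 + 238288) = 529953/201824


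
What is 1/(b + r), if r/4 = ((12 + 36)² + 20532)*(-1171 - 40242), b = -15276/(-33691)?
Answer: -33691/127447294249476 ≈ -2.6435e-10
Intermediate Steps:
b = 15276/33691 (b = -15276*(-1/33691) = 15276/33691 ≈ 0.45341)
r = -3782829072 (r = 4*(((12 + 36)² + 20532)*(-1171 - 40242)) = 4*((48² + 20532)*(-41413)) = 4*((2304 + 20532)*(-41413)) = 4*(22836*(-41413)) = 4*(-945707268) = -3782829072)
1/(b + r) = 1/(15276/33691 - 3782829072) = 1/(-127447294249476/33691) = -33691/127447294249476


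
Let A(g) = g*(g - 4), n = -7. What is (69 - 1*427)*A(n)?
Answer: -27566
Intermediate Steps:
A(g) = g*(-4 + g)
(69 - 1*427)*A(n) = (69 - 1*427)*(-7*(-4 - 7)) = (69 - 427)*(-7*(-11)) = -358*77 = -27566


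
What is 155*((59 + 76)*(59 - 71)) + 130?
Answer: -250970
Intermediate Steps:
155*((59 + 76)*(59 - 71)) + 130 = 155*(135*(-12)) + 130 = 155*(-1620) + 130 = -251100 + 130 = -250970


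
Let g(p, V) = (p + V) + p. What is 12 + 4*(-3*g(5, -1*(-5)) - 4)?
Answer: -184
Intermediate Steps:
g(p, V) = V + 2*p (g(p, V) = (V + p) + p = V + 2*p)
12 + 4*(-3*g(5, -1*(-5)) - 4) = 12 + 4*(-3*(-1*(-5) + 2*5) - 4) = 12 + 4*(-3*(5 + 10) - 4) = 12 + 4*(-3*15 - 4) = 12 + 4*(-45 - 4) = 12 + 4*(-49) = 12 - 196 = -184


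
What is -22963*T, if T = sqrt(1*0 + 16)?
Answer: -91852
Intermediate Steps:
T = 4 (T = sqrt(0 + 16) = sqrt(16) = 4)
-22963*T = -22963*4 = -91852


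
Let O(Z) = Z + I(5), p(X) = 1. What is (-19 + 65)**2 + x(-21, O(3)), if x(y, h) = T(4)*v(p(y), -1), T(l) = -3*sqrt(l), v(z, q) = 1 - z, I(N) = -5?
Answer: 2116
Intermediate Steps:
O(Z) = -5 + Z (O(Z) = Z - 5 = -5 + Z)
x(y, h) = 0 (x(y, h) = (-3*sqrt(4))*(1 - 1*1) = (-3*2)*(1 - 1) = -6*0 = 0)
(-19 + 65)**2 + x(-21, O(3)) = (-19 + 65)**2 + 0 = 46**2 + 0 = 2116 + 0 = 2116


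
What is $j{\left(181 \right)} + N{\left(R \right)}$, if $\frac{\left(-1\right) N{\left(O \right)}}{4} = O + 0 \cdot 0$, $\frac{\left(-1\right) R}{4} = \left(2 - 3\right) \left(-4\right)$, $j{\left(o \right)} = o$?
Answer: $245$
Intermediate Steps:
$R = -16$ ($R = - 4 \left(2 - 3\right) \left(-4\right) = - 4 \left(\left(-1\right) \left(-4\right)\right) = \left(-4\right) 4 = -16$)
$N{\left(O \right)} = - 4 O$ ($N{\left(O \right)} = - 4 \left(O + 0 \cdot 0\right) = - 4 \left(O + 0\right) = - 4 O$)
$j{\left(181 \right)} + N{\left(R \right)} = 181 - -64 = 181 + 64 = 245$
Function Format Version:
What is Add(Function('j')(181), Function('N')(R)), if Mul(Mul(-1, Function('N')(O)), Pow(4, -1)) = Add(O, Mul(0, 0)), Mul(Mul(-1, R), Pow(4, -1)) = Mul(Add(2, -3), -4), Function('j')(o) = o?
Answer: 245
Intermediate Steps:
R = -16 (R = Mul(-4, Mul(Add(2, -3), -4)) = Mul(-4, Mul(-1, -4)) = Mul(-4, 4) = -16)
Function('N')(O) = Mul(-4, O) (Function('N')(O) = Mul(-4, Add(O, Mul(0, 0))) = Mul(-4, Add(O, 0)) = Mul(-4, O))
Add(Function('j')(181), Function('N')(R)) = Add(181, Mul(-4, -16)) = Add(181, 64) = 245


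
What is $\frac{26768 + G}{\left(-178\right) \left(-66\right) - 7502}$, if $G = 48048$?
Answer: $\frac{37408}{2123} \approx 17.62$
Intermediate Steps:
$\frac{26768 + G}{\left(-178\right) \left(-66\right) - 7502} = \frac{26768 + 48048}{\left(-178\right) \left(-66\right) - 7502} = \frac{74816}{11748 - 7502} = \frac{74816}{4246} = 74816 \cdot \frac{1}{4246} = \frac{37408}{2123}$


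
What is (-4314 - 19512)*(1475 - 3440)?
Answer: 46818090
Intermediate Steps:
(-4314 - 19512)*(1475 - 3440) = -23826*(-1965) = 46818090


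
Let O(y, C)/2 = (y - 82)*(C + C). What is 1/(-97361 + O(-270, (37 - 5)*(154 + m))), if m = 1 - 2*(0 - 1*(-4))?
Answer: -1/6720593 ≈ -1.4880e-7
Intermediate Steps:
m = -7 (m = 1 - 2*(0 + 4) = 1 - 2*4 = 1 - 8 = -7)
O(y, C) = 4*C*(-82 + y) (O(y, C) = 2*((y - 82)*(C + C)) = 2*((-82 + y)*(2*C)) = 2*(2*C*(-82 + y)) = 4*C*(-82 + y))
1/(-97361 + O(-270, (37 - 5)*(154 + m))) = 1/(-97361 + 4*((37 - 5)*(154 - 7))*(-82 - 270)) = 1/(-97361 + 4*(32*147)*(-352)) = 1/(-97361 + 4*4704*(-352)) = 1/(-97361 - 6623232) = 1/(-6720593) = -1/6720593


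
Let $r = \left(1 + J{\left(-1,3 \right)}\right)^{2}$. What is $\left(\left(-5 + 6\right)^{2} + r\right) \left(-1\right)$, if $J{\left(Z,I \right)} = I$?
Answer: $-17$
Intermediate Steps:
$r = 16$ ($r = \left(1 + 3\right)^{2} = 4^{2} = 16$)
$\left(\left(-5 + 6\right)^{2} + r\right) \left(-1\right) = \left(\left(-5 + 6\right)^{2} + 16\right) \left(-1\right) = \left(1^{2} + 16\right) \left(-1\right) = \left(1 + 16\right) \left(-1\right) = 17 \left(-1\right) = -17$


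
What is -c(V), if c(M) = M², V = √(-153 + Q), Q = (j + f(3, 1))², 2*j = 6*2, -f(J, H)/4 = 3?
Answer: 117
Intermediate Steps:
f(J, H) = -12 (f(J, H) = -4*3 = -12)
j = 6 (j = (6*2)/2 = (½)*12 = 6)
Q = 36 (Q = (6 - 12)² = (-6)² = 36)
V = 3*I*√13 (V = √(-153 + 36) = √(-117) = 3*I*√13 ≈ 10.817*I)
-c(V) = -(3*I*√13)² = -1*(-117) = 117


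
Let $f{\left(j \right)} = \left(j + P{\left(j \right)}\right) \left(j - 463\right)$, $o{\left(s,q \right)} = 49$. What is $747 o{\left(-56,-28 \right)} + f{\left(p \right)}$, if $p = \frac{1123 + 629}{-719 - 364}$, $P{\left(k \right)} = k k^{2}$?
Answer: $\frac{667821945635859}{16983563041} \approx 39322.0$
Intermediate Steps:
$P{\left(k \right)} = k^{3}$
$p = - \frac{584}{361}$ ($p = \frac{1752}{-1083} = 1752 \left(- \frac{1}{1083}\right) = - \frac{584}{361} \approx -1.6177$)
$f{\left(j \right)} = \left(-463 + j\right) \left(j + j^{3}\right)$ ($f{\left(j \right)} = \left(j + j^{3}\right) \left(j - 463\right) = \left(j + j^{3}\right) \left(-463 + j\right) = \left(-463 + j\right) \left(j + j^{3}\right)$)
$747 o{\left(-56,-28 \right)} + f{\left(p \right)} = 747 \cdot 49 - \frac{584 \left(-463 - \frac{584}{361} + \left(- \frac{584}{361}\right)^{3} - 463 \left(- \frac{584}{361}\right)^{2}\right)}{361} = 36603 - \frac{584 \left(-463 - \frac{584}{361} - \frac{199176704}{47045881} - \frac{157908928}{130321}\right)}{361} = 36603 - - \frac{46172587646136}{16983563041} = 36603 + \frac{46172587646136}{16983563041} = \frac{667821945635859}{16983563041}$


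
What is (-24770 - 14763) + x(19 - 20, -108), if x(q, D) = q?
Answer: -39534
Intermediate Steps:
(-24770 - 14763) + x(19 - 20, -108) = (-24770 - 14763) + (19 - 20) = -39533 - 1 = -39534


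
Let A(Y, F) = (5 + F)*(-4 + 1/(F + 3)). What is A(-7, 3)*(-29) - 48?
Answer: 2524/3 ≈ 841.33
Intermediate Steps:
A(Y, F) = (-4 + 1/(3 + F))*(5 + F) (A(Y, F) = (5 + F)*(-4 + 1/(3 + F)) = (-4 + 1/(3 + F))*(5 + F))
A(-7, 3)*(-29) - 48 = ((-55 - 31*3 - 4*3**2)/(3 + 3))*(-29) - 48 = ((-55 - 93 - 4*9)/6)*(-29) - 48 = ((-55 - 93 - 36)/6)*(-29) - 48 = ((1/6)*(-184))*(-29) - 48 = -92/3*(-29) - 48 = 2668/3 - 48 = 2524/3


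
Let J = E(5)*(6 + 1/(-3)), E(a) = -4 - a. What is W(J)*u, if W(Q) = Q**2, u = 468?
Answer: 1217268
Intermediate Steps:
J = -51 (J = (-4 - 1*5)*(6 + 1/(-3)) = (-4 - 5)*(6 - 1/3) = -9*17/3 = -51)
W(J)*u = (-51)**2*468 = 2601*468 = 1217268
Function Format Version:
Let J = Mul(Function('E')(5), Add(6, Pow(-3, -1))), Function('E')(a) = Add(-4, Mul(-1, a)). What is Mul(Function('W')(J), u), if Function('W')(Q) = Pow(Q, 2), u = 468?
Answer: 1217268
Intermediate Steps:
J = -51 (J = Mul(Add(-4, Mul(-1, 5)), Add(6, Pow(-3, -1))) = Mul(Add(-4, -5), Add(6, Rational(-1, 3))) = Mul(-9, Rational(17, 3)) = -51)
Mul(Function('W')(J), u) = Mul(Pow(-51, 2), 468) = Mul(2601, 468) = 1217268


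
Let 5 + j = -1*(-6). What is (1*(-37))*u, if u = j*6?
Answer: -222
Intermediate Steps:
j = 1 (j = -5 - 1*(-6) = -5 + 6 = 1)
u = 6 (u = 1*6 = 6)
(1*(-37))*u = (1*(-37))*6 = -37*6 = -222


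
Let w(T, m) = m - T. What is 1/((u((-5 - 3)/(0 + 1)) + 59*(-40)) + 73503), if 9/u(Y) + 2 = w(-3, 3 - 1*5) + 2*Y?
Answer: 17/1209422 ≈ 1.4056e-5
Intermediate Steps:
u(Y) = 9/(-1 + 2*Y) (u(Y) = 9/(-2 + (((3 - 1*5) - 1*(-3)) + 2*Y)) = 9/(-2 + (((3 - 5) + 3) + 2*Y)) = 9/(-2 + ((-2 + 3) + 2*Y)) = 9/(-2 + (1 + 2*Y)) = 9/(-1 + 2*Y))
1/((u((-5 - 3)/(0 + 1)) + 59*(-40)) + 73503) = 1/((9/(-1 + 2*((-5 - 3)/(0 + 1))) + 59*(-40)) + 73503) = 1/((9/(-1 + 2*(-8/1)) - 2360) + 73503) = 1/((9/(-1 + 2*(-8*1)) - 2360) + 73503) = 1/((9/(-1 + 2*(-8)) - 2360) + 73503) = 1/((9/(-1 - 16) - 2360) + 73503) = 1/((9/(-17) - 2360) + 73503) = 1/((9*(-1/17) - 2360) + 73503) = 1/((-9/17 - 2360) + 73503) = 1/(-40129/17 + 73503) = 1/(1209422/17) = 17/1209422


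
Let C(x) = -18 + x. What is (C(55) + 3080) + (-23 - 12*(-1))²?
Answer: 3238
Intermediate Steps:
(C(55) + 3080) + (-23 - 12*(-1))² = ((-18 + 55) + 3080) + (-23 - 12*(-1))² = (37 + 3080) + (-23 + 12)² = 3117 + (-11)² = 3117 + 121 = 3238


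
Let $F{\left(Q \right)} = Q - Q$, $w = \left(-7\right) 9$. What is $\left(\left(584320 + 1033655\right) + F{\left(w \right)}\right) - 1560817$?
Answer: $57158$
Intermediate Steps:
$w = -63$
$F{\left(Q \right)} = 0$
$\left(\left(584320 + 1033655\right) + F{\left(w \right)}\right) - 1560817 = \left(\left(584320 + 1033655\right) + 0\right) - 1560817 = \left(1617975 + 0\right) - 1560817 = 1617975 - 1560817 = 57158$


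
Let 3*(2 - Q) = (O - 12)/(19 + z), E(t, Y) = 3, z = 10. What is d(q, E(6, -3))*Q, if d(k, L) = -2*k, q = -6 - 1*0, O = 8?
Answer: 712/29 ≈ 24.552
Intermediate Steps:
Q = 178/87 (Q = 2 - (8 - 12)/(3*(19 + 10)) = 2 - (-4)/(3*29) = 2 - ⅓*(-4/29) = 2 + 4/87 = 178/87 ≈ 2.0460)
q = -6 (q = -6 + 0 = -6)
d(q, E(6, -3))*Q = -2*(-6)*(178/87) = 12*(178/87) = 712/29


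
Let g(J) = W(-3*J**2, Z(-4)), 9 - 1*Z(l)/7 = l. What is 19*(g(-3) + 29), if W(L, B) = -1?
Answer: 532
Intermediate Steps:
Z(l) = 63 - 7*l
g(J) = -1
19*(g(-3) + 29) = 19*(-1 + 29) = 19*28 = 532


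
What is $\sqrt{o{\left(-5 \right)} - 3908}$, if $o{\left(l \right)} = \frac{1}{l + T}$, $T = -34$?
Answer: $\frac{i \sqrt{5944107}}{39} \approx 62.514 i$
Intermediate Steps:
$o{\left(l \right)} = \frac{1}{-34 + l}$ ($o{\left(l \right)} = \frac{1}{l - 34} = \frac{1}{-34 + l}$)
$\sqrt{o{\left(-5 \right)} - 3908} = \sqrt{\frac{1}{-34 - 5} - 3908} = \sqrt{\frac{1}{-39} - 3908} = \sqrt{- \frac{1}{39} - 3908} = \sqrt{- \frac{152413}{39}} = \frac{i \sqrt{5944107}}{39}$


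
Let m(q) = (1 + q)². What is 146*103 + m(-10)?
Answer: 15119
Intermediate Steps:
146*103 + m(-10) = 146*103 + (1 - 10)² = 15038 + (-9)² = 15038 + 81 = 15119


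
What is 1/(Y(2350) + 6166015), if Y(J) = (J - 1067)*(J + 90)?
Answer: 1/9296535 ≈ 1.0757e-7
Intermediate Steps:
Y(J) = (-1067 + J)*(90 + J)
1/(Y(2350) + 6166015) = 1/((-96030 + 2350**2 - 977*2350) + 6166015) = 1/((-96030 + 5522500 - 2295950) + 6166015) = 1/(3130520 + 6166015) = 1/9296535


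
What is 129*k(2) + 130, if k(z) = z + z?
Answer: 646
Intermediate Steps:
k(z) = 2*z
129*k(2) + 130 = 129*(2*2) + 130 = 129*4 + 130 = 516 + 130 = 646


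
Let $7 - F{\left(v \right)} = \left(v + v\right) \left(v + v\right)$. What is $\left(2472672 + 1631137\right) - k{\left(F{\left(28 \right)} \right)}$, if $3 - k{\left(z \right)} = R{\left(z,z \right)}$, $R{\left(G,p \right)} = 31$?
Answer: $4103837$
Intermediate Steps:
$F{\left(v \right)} = 7 - 4 v^{2}$ ($F{\left(v \right)} = 7 - \left(v + v\right) \left(v + v\right) = 7 - 2 v 2 v = 7 - 4 v^{2}$)
$k{\left(z \right)} = -28$ ($k{\left(z \right)} = 3 - 31 = -28$)
$\left(2472672 + 1631137\right) - k{\left(F{\left(28 \right)} \right)} = \left(2472672 + 1631137\right) - -28 = 4103809 + 28 = 4103837$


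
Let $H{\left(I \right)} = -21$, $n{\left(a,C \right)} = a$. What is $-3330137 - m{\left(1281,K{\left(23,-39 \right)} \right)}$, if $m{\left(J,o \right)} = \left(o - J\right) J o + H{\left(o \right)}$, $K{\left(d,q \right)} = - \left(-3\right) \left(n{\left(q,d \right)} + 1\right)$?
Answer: $-207047546$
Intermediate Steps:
$K{\left(d,q \right)} = 3 + 3 q$ ($K{\left(d,q \right)} = - \left(-3\right) \left(q + 1\right) = - \left(-3\right) \left(1 + q\right) = - (-3 - 3 q) = 3 + 3 q$)
$m{\left(J,o \right)} = -21 + J o \left(o - J\right)$ ($m{\left(J,o \right)} = \left(o - J\right) J o - 21 = J \left(o - J\right) o - 21 = J o \left(o - J\right) - 21 = -21 + J o \left(o - J\right)$)
$-3330137 - m{\left(1281,K{\left(23,-39 \right)} \right)} = -3330137 - \left(-21 + 1281 \left(3 + 3 \left(-39\right)\right)^{2} - \left(3 + 3 \left(-39\right)\right) 1281^{2}\right) = -3330137 - \left(-21 + 1281 \left(3 - 117\right)^{2} - \left(3 - 117\right) 1640961\right) = -3330137 - \left(-21 + 1281 \left(-114\right)^{2} - \left(-114\right) 1640961\right) = -3330137 - \left(-21 + 1281 \cdot 12996 + 187069554\right) = -3330137 - \left(-21 + 16647876 + 187069554\right) = -3330137 - 203717409 = -207047546$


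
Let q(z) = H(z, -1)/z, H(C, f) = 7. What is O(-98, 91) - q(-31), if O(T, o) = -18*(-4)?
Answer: 2239/31 ≈ 72.226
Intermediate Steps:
O(T, o) = 72
q(z) = 7/z
O(-98, 91) - q(-31) = 72 - 7/(-31) = 72 - 7*(-1)/31 = 72 - 1*(-7/31) = 72 + 7/31 = 2239/31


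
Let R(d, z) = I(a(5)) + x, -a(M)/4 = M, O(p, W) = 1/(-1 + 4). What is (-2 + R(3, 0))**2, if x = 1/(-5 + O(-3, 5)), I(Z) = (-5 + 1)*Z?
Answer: 1185921/196 ≈ 6050.6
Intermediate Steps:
O(p, W) = 1/3
a(M) = -4*M
I(Z) = -4*Z
x = -3/14 (x = 1/(-5 + 1/3) = 1/(-14/3) = -3/14 ≈ -0.21429)
R(d, z) = 1117/14 (R(d, z) = -(-16)*5 - 3/14 = -4*(-20) - 3/14 = 80 - 3/14 = 1117/14)
(-2 + R(3, 0))**2 = (-2 + 1117/14)**2 = (1089/14)**2 = 1185921/196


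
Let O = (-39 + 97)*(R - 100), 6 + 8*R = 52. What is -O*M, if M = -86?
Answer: -470119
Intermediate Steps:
R = 23/4 (R = -3/4 + (1/8)*52 = -3/4 + 13/2 = 23/4 ≈ 5.7500)
O = -10933/2 (O = (-39 + 97)*(23/4 - 100) = 58*(-377/4) = -10933/2 ≈ -5466.5)
-O*M = -(-10933)*(-86)/2 = -1*470119 = -470119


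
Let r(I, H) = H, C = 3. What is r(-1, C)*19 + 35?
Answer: 92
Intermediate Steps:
r(-1, C)*19 + 35 = 3*19 + 35 = 57 + 35 = 92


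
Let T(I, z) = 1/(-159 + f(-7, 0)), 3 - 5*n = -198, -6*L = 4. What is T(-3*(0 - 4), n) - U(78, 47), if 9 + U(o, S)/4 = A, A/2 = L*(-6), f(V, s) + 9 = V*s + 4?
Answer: 655/164 ≈ 3.9939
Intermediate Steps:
L = -⅔ (L = -⅙*4 = -⅔ ≈ -0.66667)
n = 201/5 (n = ⅗ - ⅕*(-198) = ⅗ + 198/5 = 201/5 ≈ 40.200)
f(V, s) = -5 + V*s (f(V, s) = -9 + (V*s + 4) = -9 + (4 + V*s) = -5 + V*s)
T(I, z) = -1/164 (T(I, z) = 1/(-159 + (-5 - 7*0)) = 1/(-159 + (-5 + 0)) = 1/(-159 - 5) = 1/(-164) = -1/164)
A = 8 (A = 2*(-⅔*(-6)) = 2*4 = 8)
U(o, S) = -4 (U(o, S) = -36 + 4*8 = -36 + 32 = -4)
T(-3*(0 - 4), n) - U(78, 47) = -1/164 - 1*(-4) = -1/164 + 4 = 655/164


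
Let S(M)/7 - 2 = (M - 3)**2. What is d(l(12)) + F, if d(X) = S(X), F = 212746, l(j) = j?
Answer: 213327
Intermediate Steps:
S(M) = 14 + 7*(-3 + M)**2 (S(M) = 14 + 7*(M - 3)**2 = 14 + 7*(-3 + M)**2)
d(X) = 14 + 7*(-3 + X)**2
d(l(12)) + F = (14 + 7*(-3 + 12)**2) + 212746 = (14 + 7*9**2) + 212746 = (14 + 7*81) + 212746 = (14 + 567) + 212746 = 581 + 212746 = 213327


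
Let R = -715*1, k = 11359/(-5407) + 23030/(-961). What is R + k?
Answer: -3850670014/5196127 ≈ -741.07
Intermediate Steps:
k = -135439209/5196127 (k = 11359*(-1/5407) + 23030*(-1/961) = -11359/5407 - 23030/961 = -135439209/5196127 ≈ -26.065)
R = -715
R + k = -715 - 135439209/5196127 = -3850670014/5196127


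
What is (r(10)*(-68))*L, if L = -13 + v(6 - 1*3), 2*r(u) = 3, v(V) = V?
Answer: 1020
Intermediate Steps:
r(u) = 3/2 (r(u) = (½)*3 = 3/2)
L = -10 (L = -13 + (6 - 1*3) = -13 + (6 - 3) = -13 + 3 = -10)
(r(10)*(-68))*L = ((3/2)*(-68))*(-10) = -102*(-10) = 1020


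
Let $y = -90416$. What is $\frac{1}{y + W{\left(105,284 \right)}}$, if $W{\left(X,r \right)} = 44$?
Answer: $- \frac{1}{90372} \approx -1.1065 \cdot 10^{-5}$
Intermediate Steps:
$\frac{1}{y + W{\left(105,284 \right)}} = \frac{1}{-90416 + 44} = \frac{1}{-90372} = - \frac{1}{90372}$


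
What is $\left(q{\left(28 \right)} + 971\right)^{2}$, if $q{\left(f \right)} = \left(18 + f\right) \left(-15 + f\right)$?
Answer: $2461761$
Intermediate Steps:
$q{\left(f \right)} = \left(-15 + f\right) \left(18 + f\right)$
$\left(q{\left(28 \right)} + 971\right)^{2} = \left(\left(-270 + 28^{2} + 3 \cdot 28\right) + 971\right)^{2} = \left(\left(-270 + 784 + 84\right) + 971\right)^{2} = \left(598 + 971\right)^{2} = 1569^{2} = 2461761$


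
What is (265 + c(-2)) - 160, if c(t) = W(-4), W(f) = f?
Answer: 101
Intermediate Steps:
c(t) = -4
(265 + c(-2)) - 160 = (265 - 4) - 160 = 261 - 160 = 101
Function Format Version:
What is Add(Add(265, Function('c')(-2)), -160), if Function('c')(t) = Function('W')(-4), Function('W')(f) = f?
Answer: 101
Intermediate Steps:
Function('c')(t) = -4
Add(Add(265, Function('c')(-2)), -160) = Add(Add(265, -4), -160) = Add(261, -160) = 101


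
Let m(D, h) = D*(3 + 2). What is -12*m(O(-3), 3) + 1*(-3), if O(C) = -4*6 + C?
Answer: 1617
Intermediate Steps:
O(C) = -24 + C
m(D, h) = 5*D (m(D, h) = D*5 = 5*D)
-12*m(O(-3), 3) + 1*(-3) = -60*(-24 - 3) + 1*(-3) = -60*(-27) - 3 = -12*(-135) - 3 = 1620 - 3 = 1617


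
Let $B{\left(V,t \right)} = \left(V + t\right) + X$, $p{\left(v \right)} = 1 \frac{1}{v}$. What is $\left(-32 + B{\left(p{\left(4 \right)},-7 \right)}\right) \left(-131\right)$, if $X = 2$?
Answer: $\frac{19257}{4} \approx 4814.3$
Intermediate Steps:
$p{\left(v \right)} = \frac{1}{v}$
$B{\left(V,t \right)} = 2 + V + t$ ($B{\left(V,t \right)} = \left(V + t\right) + 2 = 2 + V + t$)
$\left(-32 + B{\left(p{\left(4 \right)},-7 \right)}\right) \left(-131\right) = \left(-32 + \left(2 + \frac{1}{4} - 7\right)\right) \left(-131\right) = \left(-32 - \frac{19}{4}\right) \left(-131\right) = \left(- \frac{147}{4}\right) \left(-131\right) = \frac{19257}{4}$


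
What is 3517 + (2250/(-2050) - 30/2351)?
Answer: 338900122/96391 ≈ 3515.9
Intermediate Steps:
3517 + (2250/(-2050) - 30/2351) = 3517 + (2250*(-1/2050) - 30*1/2351) = 3517 + (-45/41 - 30/2351) = 3517 - 107025/96391 = 338900122/96391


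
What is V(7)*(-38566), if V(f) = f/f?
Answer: -38566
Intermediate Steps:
V(f) = 1
V(7)*(-38566) = 1*(-38566) = -38566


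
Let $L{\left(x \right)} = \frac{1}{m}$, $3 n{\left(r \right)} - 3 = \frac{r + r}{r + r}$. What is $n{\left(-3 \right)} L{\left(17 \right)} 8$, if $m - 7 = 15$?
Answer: $\frac{16}{33} \approx 0.48485$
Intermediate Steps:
$m = 22$ ($m = 7 + 15 = 22$)
$n{\left(r \right)} = \frac{4}{3}$ ($n{\left(r \right)} = 1 + \frac{\left(r + r\right) \frac{1}{r + r}}{3} = 1 + \frac{2 r \frac{1}{2 r}}{3} = 1 + \frac{1}{3} \cdot 1 = 1 + \frac{1}{3} = \frac{4}{3}$)
$L{\left(x \right)} = \frac{1}{22}$
$n{\left(-3 \right)} L{\left(17 \right)} 8 = \frac{4 \cdot \frac{1}{22} \cdot 8}{3} = \frac{4}{3} \cdot \frac{4}{11} = \frac{16}{33}$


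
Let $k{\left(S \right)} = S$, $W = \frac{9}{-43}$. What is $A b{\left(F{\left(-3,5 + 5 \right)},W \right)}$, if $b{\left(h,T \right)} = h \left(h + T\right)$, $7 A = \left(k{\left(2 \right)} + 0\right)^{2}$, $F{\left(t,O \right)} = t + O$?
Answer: $\frac{1168}{43} \approx 27.163$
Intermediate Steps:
$W = - \frac{9}{43}$ ($W = 9 \left(- \frac{1}{43}\right) = - \frac{9}{43} \approx -0.2093$)
$F{\left(t,O \right)} = O + t$
$A = \frac{4}{7}$ ($A = \frac{\left(2 + 0\right)^{2}}{7} = \frac{2^{2}}{7} = \frac{1}{7} \cdot 4 = \frac{4}{7} \approx 0.57143$)
$b{\left(h,T \right)} = h \left(T + h\right)$
$A b{\left(F{\left(-3,5 + 5 \right)},W \right)} = \frac{4 \left(\left(5 + 5\right) - 3\right) \left(- \frac{9}{43} + \left(\left(5 + 5\right) - 3\right)\right)}{7} = \frac{4 \left(10 - 3\right) \left(- \frac{9}{43} + \left(10 - 3\right)\right)}{7} = \frac{4 \cdot 7 \left(- \frac{9}{43} + 7\right)}{7} = \frac{4 \cdot 7 \cdot \frac{292}{43}}{7} = \frac{4}{7} \cdot \frac{2044}{43} = \frac{1168}{43}$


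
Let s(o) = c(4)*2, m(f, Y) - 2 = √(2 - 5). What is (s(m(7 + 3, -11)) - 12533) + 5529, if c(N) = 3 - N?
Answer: -7006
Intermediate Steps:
m(f, Y) = 2 + I*√3 (m(f, Y) = 2 + √(2 - 5) = 2 + √(-3) = 2 + I*√3)
s(o) = -2 (s(o) = (3 - 1*4)*2 = (3 - 4)*2 = -1*2 = -2)
(s(m(7 + 3, -11)) - 12533) + 5529 = (-2 - 12533) + 5529 = -12535 + 5529 = -7006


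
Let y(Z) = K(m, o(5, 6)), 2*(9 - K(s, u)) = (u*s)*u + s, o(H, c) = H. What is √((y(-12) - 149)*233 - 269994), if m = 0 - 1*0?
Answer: I*√302614 ≈ 550.1*I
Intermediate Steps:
m = 0 (m = 0 + 0 = 0)
K(s, u) = 9 - s/2 - s*u²/2 (K(s, u) = 9 - ((u*s)*u + s)/2 = 9 - ((s*u)*u + s)/2 = 9 - (s*u² + s)/2 = 9 - (s + s*u²)/2 = 9 + (-s/2 - s*u²/2) = 9 - s/2 - s*u²/2)
y(Z) = 9 (y(Z) = 9 - ½*0 - ½*0*5² = 9 + 0 - ½*0*25 = 9 + 0 + 0 = 9)
√((y(-12) - 149)*233 - 269994) = √((9 - 149)*233 - 269994) = √(-140*233 - 269994) = √(-32620 - 269994) = √(-302614) = I*√302614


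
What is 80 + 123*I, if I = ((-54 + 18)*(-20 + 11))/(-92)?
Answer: -8123/23 ≈ -353.17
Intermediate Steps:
I = -81/23 (I = -36*(-9)*(-1/92) = 324*(-1/92) = -81/23 ≈ -3.5217)
80 + 123*I = 80 + 123*(-81/23) = 80 - 9963/23 = -8123/23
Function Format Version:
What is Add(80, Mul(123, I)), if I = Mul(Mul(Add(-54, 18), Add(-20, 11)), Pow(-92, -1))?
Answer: Rational(-8123, 23) ≈ -353.17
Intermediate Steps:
I = Rational(-81, 23) (I = Mul(Mul(-36, -9), Rational(-1, 92)) = Mul(324, Rational(-1, 92)) = Rational(-81, 23) ≈ -3.5217)
Add(80, Mul(123, I)) = Add(80, Mul(123, Rational(-81, 23))) = Add(80, Rational(-9963, 23)) = Rational(-8123, 23)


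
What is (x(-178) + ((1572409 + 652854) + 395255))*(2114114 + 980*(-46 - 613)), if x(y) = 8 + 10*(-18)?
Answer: 3847438309724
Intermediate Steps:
x(y) = -172 (x(y) = 8 - 180 = -172)
(x(-178) + ((1572409 + 652854) + 395255))*(2114114 + 980*(-46 - 613)) = (-172 + ((1572409 + 652854) + 395255))*(2114114 + 980*(-46 - 613)) = (-172 + (2225263 + 395255))*(2114114 + 980*(-659)) = (-172 + 2620518)*(2114114 - 645820) = 2620346*1468294 = 3847438309724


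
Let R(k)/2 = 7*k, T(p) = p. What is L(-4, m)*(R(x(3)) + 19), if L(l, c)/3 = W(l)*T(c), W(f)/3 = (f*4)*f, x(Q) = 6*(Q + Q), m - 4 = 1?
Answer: 1506240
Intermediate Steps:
m = 5 (m = 4 + 1 = 5)
x(Q) = 12*Q (x(Q) = 6*(2*Q) = 12*Q)
W(f) = 12*f² (W(f) = 3*((f*4)*f) = 3*((4*f)*f) = 3*(4*f²) = 12*f²)
L(l, c) = 36*c*l² (L(l, c) = 3*((12*l²)*c) = 3*(12*c*l²) = 36*c*l²)
R(k) = 14*k (R(k) = 2*(7*k) = 14*k)
L(-4, m)*(R(x(3)) + 19) = (36*5*(-4)²)*(14*(12*3) + 19) = (36*5*16)*(14*36 + 19) = 2880*(504 + 19) = 2880*523 = 1506240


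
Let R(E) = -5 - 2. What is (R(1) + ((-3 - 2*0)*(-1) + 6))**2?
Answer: 4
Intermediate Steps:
R(E) = -7
(R(1) + ((-3 - 2*0)*(-1) + 6))**2 = (-7 + ((-3 - 2*0)*(-1) + 6))**2 = (-7 + ((-3 + 0)*(-1) + 6))**2 = (-7 + (-3*(-1) + 6))**2 = (-7 + (3 + 6))**2 = (-7 + 9)**2 = 2**2 = 4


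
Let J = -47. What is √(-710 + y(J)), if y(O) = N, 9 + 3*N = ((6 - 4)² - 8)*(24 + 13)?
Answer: I*√6861/3 ≈ 27.61*I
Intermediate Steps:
N = -157/3 (N = -3 + (((6 - 4)² - 8)*(24 + 13))/3 = -3 + ((2² - 8)*37)/3 = -3 + ((4 - 8)*37)/3 = -3 + (-4*37)/3 = -3 + (⅓)*(-148) = -3 - 148/3 = -157/3 ≈ -52.333)
y(O) = -157/3
√(-710 + y(J)) = √(-710 - 157/3) = √(-2287/3) = I*√6861/3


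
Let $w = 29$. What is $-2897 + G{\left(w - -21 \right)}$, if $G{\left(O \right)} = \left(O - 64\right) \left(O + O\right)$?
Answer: $-4297$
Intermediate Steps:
$G{\left(O \right)} = 2 O \left(-64 + O\right)$ ($G{\left(O \right)} = \left(-64 + O\right) 2 O = 2 O \left(-64 + O\right)$)
$-2897 + G{\left(w - -21 \right)} = -2897 + 2 \left(29 - -21\right) \left(-64 + \left(29 - -21\right)\right) = -2897 + 2 \left(29 + 21\right) \left(-64 + \left(29 + 21\right)\right) = -2897 + 2 \cdot 50 \left(-64 + 50\right) = -2897 + 2 \cdot 50 \left(-14\right) = -2897 - 1400 = -4297$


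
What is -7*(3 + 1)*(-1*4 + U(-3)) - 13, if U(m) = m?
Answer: 183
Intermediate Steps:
-7*(3 + 1)*(-1*4 + U(-3)) - 13 = -7*(3 + 1)*(-1*4 - 3) - 13 = -28*(-4 - 3) - 13 = -28*(-7) - 13 = -7*(-28) - 13 = 196 - 13 = 183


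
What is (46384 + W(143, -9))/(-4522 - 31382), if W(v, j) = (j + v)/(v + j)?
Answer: -46385/35904 ≈ -1.2919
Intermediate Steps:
W(v, j) = 1 (W(v, j) = (j + v)/(j + v) = 1)
(46384 + W(143, -9))/(-4522 - 31382) = (46384 + 1)/(-4522 - 31382) = 46385/(-35904) = 46385*(-1/35904) = -46385/35904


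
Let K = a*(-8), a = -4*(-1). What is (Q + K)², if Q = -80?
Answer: 12544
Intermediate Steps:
a = 4
K = -32 (K = 4*(-8) = -32)
(Q + K)² = (-80 - 32)² = (-112)² = 12544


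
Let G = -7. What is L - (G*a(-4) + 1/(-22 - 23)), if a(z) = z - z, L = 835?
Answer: 37576/45 ≈ 835.02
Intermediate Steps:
a(z) = 0
L - (G*a(-4) + 1/(-22 - 23)) = 835 - (-7*0 + 1/(-22 - 23)) = 835 - (0 + 1/(-45)) = 835 - (0 - 1/45) = 835 - 1*(-1/45) = 835 + 1/45 = 37576/45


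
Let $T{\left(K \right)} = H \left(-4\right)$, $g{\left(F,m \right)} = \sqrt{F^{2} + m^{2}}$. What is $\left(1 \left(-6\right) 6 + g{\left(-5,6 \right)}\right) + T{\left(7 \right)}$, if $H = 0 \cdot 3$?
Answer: $-36 + \sqrt{61} \approx -28.19$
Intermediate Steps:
$H = 0$
$T{\left(K \right)} = 0$ ($T{\left(K \right)} = 0 \left(-4\right) = 0$)
$\left(1 \left(-6\right) 6 + g{\left(-5,6 \right)}\right) + T{\left(7 \right)} = \left(1 \left(-6\right) 6 + \sqrt{\left(-5\right)^{2} + 6^{2}}\right) + 0 = \left(\left(-6\right) 6 + \sqrt{25 + 36}\right) + 0 = \left(-36 + \sqrt{61}\right) + 0 = -36 + \sqrt{61}$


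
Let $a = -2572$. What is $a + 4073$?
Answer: $1501$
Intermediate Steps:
$a + 4073 = -2572 + 4073 = 1501$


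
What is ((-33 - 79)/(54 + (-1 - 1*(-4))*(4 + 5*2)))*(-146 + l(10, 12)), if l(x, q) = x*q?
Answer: 91/3 ≈ 30.333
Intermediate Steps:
l(x, q) = q*x
((-33 - 79)/(54 + (-1 - 1*(-4))*(4 + 5*2)))*(-146 + l(10, 12)) = ((-33 - 79)/(54 + (-1 - 1*(-4))*(4 + 5*2)))*(-146 + 12*10) = (-112/(54 + (-1 + 4)*(4 + 10)))*(-146 + 120) = -112/(54 + 3*14)*(-26) = -112/(54 + 42)*(-26) = -112/96*(-26) = -112*1/96*(-26) = -7/6*(-26) = 91/3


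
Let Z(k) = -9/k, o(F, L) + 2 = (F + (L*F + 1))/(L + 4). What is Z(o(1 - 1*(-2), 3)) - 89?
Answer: -26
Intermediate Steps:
o(F, L) = -2 + (1 + F + F*L)/(4 + L) (o(F, L) = -2 + (F + (L*F + 1))/(L + 4) = -2 + (F + (F*L + 1))/(4 + L) = -2 + (F + (1 + F*L))/(4 + L) = -2 + (1 + F + F*L)/(4 + L))
Z(o(1 - 1*(-2), 3)) - 89 = -9*(4 + 3)/(-7 + (1 - 1*(-2)) - 2*3 + (1 - 1*(-2))*3) - 89 = -9*7/(-7 + (1 + 2) - 6 + (1 + 2)*3) - 89 = -9*7/(-7 + 3 - 6 + 3*3) - 89 = -9*7/(-7 + 3 - 6 + 9) - 89 = -9/((⅐)*(-1)) - 89 = -9/(-⅐) - 89 = -9*(-7) - 89 = 63 - 89 = -26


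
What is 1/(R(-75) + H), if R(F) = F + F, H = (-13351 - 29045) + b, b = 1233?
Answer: -1/41313 ≈ -2.4205e-5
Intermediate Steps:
H = -41163 (H = (-13351 - 29045) + 1233 = -42396 + 1233 = -41163)
R(F) = 2*F
1/(R(-75) + H) = 1/(2*(-75) - 41163) = 1/(-150 - 41163) = 1/(-41313) = -1/41313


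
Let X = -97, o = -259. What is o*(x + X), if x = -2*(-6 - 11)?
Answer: 16317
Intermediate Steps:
x = 34 (x = -2*(-17) = 34)
o*(x + X) = -259*(34 - 97) = -259*(-63) = 16317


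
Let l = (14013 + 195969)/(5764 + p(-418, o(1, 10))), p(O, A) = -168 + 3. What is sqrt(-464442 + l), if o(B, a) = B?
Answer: 2*I*sqrt(3639631036206)/5599 ≈ 681.47*I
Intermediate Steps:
p(O, A) = -165
l = 209982/5599 (l = (14013 + 195969)/(5764 - 165) = 209982/5599 ≈ 37.503)
sqrt(-464442 + l) = sqrt(-464442 + 209982/5599) = sqrt(-2600200776/5599) = 2*I*sqrt(3639631036206)/5599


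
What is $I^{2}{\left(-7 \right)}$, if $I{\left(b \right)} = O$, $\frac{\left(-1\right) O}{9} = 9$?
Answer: $6561$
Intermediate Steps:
$O = -81$ ($O = \left(-9\right) 9 = -81$)
$I{\left(b \right)} = -81$
$I^{2}{\left(-7 \right)} = \left(-81\right)^{2} = 6561$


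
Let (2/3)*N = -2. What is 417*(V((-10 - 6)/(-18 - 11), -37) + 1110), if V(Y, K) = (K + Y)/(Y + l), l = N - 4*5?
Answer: 14369959/31 ≈ 4.6355e+5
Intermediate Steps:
N = -3 (N = (3/2)*(-2) = -3)
l = -23 (l = -3 - 4*5 = -3 - 20 = -23)
V(Y, K) = (K + Y)/(-23 + Y) (V(Y, K) = (K + Y)/(Y - 23) = (K + Y)/(-23 + Y))
417*(V((-10 - 6)/(-18 - 11), -37) + 1110) = 417*((-37 + (-10 - 6)/(-18 - 11))/(-23 + (-10 - 6)/(-18 - 11)) + 1110) = 417*((-37 - 16/(-29))/(-23 - 16/(-29)) + 1110) = 417*((-37 - 16*(-1/29))/(-23 - 16*(-1/29)) + 1110) = 417*((-37 + 16/29)/(-23 + 16/29) + 1110) = 417*(-1057/29/(-651/29) + 1110) = 417*(-29/651*(-1057/29) + 1110) = 417*(151/93 + 1110) = 417*(103381/93) = 14369959/31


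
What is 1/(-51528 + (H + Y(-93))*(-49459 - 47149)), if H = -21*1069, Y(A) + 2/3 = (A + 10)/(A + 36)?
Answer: 19/41203878696 ≈ 4.6112e-10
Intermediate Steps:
Y(A) = -2/3 + (10 + A)/(36 + A) (Y(A) = -2/3 + (A + 10)/(A + 36) = -2/3 + (10 + A)/(36 + A))
H = -22449
1/(-51528 + (H + Y(-93))*(-49459 - 47149)) = 1/(-51528 + (-22449 + (-42 - 93)/(3*(36 - 93)))*(-49459 - 47149)) = 1/(-51528 + (-22449 + (1/3)*(-135)/(-57))*(-96608)) = 1/(-51528 + (-22449 + (1/3)*(-1/57)*(-135))*(-96608)) = 1/(-51528 + (-22449 + 15/19)*(-96608)) = 1/(-51528 - 426516/19*(-96608)) = 1/(-51528 + 41204857728/19) = 1/(41203878696/19) = 19/41203878696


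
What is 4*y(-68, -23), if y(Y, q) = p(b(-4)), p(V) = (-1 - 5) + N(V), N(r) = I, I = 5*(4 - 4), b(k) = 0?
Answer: -24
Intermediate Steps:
I = 0 (I = 5*0 = 0)
N(r) = 0
p(V) = -6 (p(V) = (-1 - 5) + 0 = -6 + 0 = -6)
y(Y, q) = -6
4*y(-68, -23) = 4*(-6) = -24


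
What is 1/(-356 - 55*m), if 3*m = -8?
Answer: -3/628 ≈ -0.0047771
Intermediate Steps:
m = -8/3 (m = (⅓)*(-8) = -8/3 ≈ -2.6667)
1/(-356 - 55*m) = 1/(-356 - 55*(-8/3)) = 1/(-356 + 440/3) = 1/(-628/3) = -3/628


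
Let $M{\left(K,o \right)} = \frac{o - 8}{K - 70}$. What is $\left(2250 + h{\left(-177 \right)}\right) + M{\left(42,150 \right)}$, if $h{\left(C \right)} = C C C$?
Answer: $- \frac{77601833}{14} \approx -5.543 \cdot 10^{6}$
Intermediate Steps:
$M{\left(K,o \right)} = \frac{-8 + o}{-70 + K}$
$h{\left(C \right)} = C^{3}$ ($h{\left(C \right)} = C^{2} C = C^{3}$)
$\left(2250 + h{\left(-177 \right)}\right) + M{\left(42,150 \right)} = \left(2250 + \left(-177\right)^{3}\right) + \frac{-8 + 150}{-70 + 42} = \left(2250 - 5545233\right) + \frac{1}{-28} \cdot 142 = -5542983 - \frac{71}{14} = - \frac{77601833}{14}$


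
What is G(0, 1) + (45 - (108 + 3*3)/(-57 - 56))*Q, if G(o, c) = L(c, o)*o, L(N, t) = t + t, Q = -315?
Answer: -1638630/113 ≈ -14501.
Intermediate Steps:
L(N, t) = 2*t
G(o, c) = 2*o**2 (G(o, c) = (2*o)*o = 2*o**2)
G(0, 1) + (45 - (108 + 3*3)/(-57 - 56))*Q = 2*0**2 + (45 - (108 + 3*3)/(-57 - 56))*(-315) = 2*0 + (45 - (108 + 9)/(-113))*(-315) = 0 + (45 - 117*(-1)/113)*(-315) = 0 + (45 - 1*(-117/113))*(-315) = 0 + (45 + 117/113)*(-315) = 0 + (5202/113)*(-315) = 0 - 1638630/113 = -1638630/113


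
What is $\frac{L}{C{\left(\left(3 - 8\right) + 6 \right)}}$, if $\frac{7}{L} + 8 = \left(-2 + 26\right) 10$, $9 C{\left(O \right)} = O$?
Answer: $\frac{63}{232} \approx 0.27155$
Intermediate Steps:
$C{\left(O \right)} = \frac{O}{9}$
$L = \frac{7}{232}$ ($L = \frac{7}{-8 + \left(-2 + 26\right) 10} = \frac{7}{-8 + 24 \cdot 10} = \frac{7}{-8 + 240} = \frac{7}{232} \approx 0.030172$)
$\frac{L}{C{\left(\left(3 - 8\right) + 6 \right)}} = \frac{7}{232 \frac{\left(3 - 8\right) + 6}{9}} = \frac{7}{232 \frac{-5 + 6}{9}} = \frac{7}{232 \cdot \frac{1}{9} \cdot 1} = \frac{7 \frac{1}{\frac{1}{9}}}{232} = \frac{7}{232} \cdot 9 = \frac{63}{232}$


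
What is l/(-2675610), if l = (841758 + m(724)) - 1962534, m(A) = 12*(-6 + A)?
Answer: 5296/12741 ≈ 0.41567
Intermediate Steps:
m(A) = -72 + 12*A
l = -1112160 (l = (841758 + (-72 + 12*724)) - 1962534 = (841758 + (-72 + 8688)) - 1962534 = (841758 + 8616) - 1962534 = 850374 - 1962534 = -1112160)
l/(-2675610) = -1112160/(-2675610) = -1112160*(-1/2675610) = 5296/12741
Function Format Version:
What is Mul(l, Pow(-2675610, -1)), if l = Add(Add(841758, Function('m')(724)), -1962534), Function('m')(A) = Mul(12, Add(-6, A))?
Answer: Rational(5296, 12741) ≈ 0.41567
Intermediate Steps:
Function('m')(A) = Add(-72, Mul(12, A))
l = -1112160 (l = Add(Add(841758, Add(-72, Mul(12, 724))), -1962534) = Add(Add(841758, Add(-72, 8688)), -1962534) = Add(Add(841758, 8616), -1962534) = Add(850374, -1962534) = -1112160)
Mul(l, Pow(-2675610, -1)) = Mul(-1112160, Pow(-2675610, -1)) = Mul(-1112160, Rational(-1, 2675610)) = Rational(5296, 12741)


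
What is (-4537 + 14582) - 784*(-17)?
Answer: 23373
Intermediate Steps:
(-4537 + 14582) - 784*(-17) = 10045 + 13328 = 23373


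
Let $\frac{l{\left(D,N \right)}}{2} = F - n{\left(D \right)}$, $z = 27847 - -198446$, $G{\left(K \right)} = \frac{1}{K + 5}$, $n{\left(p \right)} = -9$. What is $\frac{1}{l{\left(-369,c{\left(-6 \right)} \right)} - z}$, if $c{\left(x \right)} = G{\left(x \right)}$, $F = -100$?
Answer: $- \frac{1}{226475} \approx -4.4155 \cdot 10^{-6}$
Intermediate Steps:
$G{\left(K \right)} = \frac{1}{5 + K}$
$c{\left(x \right)} = \frac{1}{5 + x}$
$z = 226293$ ($z = 27847 + 198446 = 226293$)
$l{\left(D,N \right)} = -182$ ($l{\left(D,N \right)} = 2 \left(-100 - -9\right) = 2 \left(-100 + 9\right) = 2 \left(-91\right) = -182$)
$\frac{1}{l{\left(-369,c{\left(-6 \right)} \right)} - z} = \frac{1}{-182 - 226293} = \frac{1}{-226475} = - \frac{1}{226475}$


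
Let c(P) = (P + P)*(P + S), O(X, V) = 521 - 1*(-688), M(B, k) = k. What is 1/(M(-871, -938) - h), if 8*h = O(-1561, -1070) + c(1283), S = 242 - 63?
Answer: -8/3760205 ≈ -2.1275e-6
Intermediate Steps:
S = 179
O(X, V) = 1209 (O(X, V) = 521 + 688 = 1209)
c(P) = 2*P*(179 + P) (c(P) = (P + P)*(P + 179) = (2*P)*(179 + P) = 2*P*(179 + P))
h = 3752701/8 (h = (1209 + 2*1283*(179 + 1283))/8 = (1209 + 2*1283*1462)/8 = (1209 + 3751492)/8 = (⅛)*3752701 = 3752701/8 ≈ 4.6909e+5)
1/(M(-871, -938) - h) = 1/(-938 - 1*3752701/8) = 1/(-938 - 3752701/8) = 1/(-3760205/8) = -8/3760205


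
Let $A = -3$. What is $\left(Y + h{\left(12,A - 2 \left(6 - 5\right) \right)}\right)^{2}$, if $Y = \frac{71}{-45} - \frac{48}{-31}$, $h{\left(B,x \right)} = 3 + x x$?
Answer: $\frac{1522482361}{1946025} \approx 782.36$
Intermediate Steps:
$h{\left(B,x \right)} = 3 + x^{2}$
$Y = - \frac{41}{1395}$ ($Y = 71 \left(- \frac{1}{45}\right) - - \frac{48}{31} = - \frac{71}{45} + \frac{48}{31} = - \frac{41}{1395} \approx -0.029391$)
$\left(Y + h{\left(12,A - 2 \left(6 - 5\right) \right)}\right)^{2} = \left(- \frac{41}{1395} + \left(3 + \left(-3 - 2 \left(6 - 5\right)\right)^{2}\right)\right)^{2} = \left(- \frac{41}{1395} + \left(3 + \left(-3 - 2\right)^{2}\right)\right)^{2} = \left(- \frac{41}{1395} + \left(3 + \left(-5\right)^{2}\right)\right)^{2} = \left(- \frac{41}{1395} + \left(3 + 25\right)\right)^{2} = \left(- \frac{41}{1395} + 28\right)^{2} = \left(\frac{39019}{1395}\right)^{2} = \frac{1522482361}{1946025}$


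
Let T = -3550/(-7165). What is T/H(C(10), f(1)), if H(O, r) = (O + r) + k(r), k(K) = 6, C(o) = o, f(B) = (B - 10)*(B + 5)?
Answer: -355/27227 ≈ -0.013039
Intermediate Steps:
f(B) = (-10 + B)*(5 + B)
H(O, r) = 6 + O + r (H(O, r) = (O + r) + 6 = 6 + O + r)
T = 710/1433 (T = -3550*(-1/7165) = 710/1433 ≈ 0.49546)
T/H(C(10), f(1)) = 710/(1433*(6 + 10 + (-50 + 1**2 - 5*1))) = 710/(1433*(6 + 10 + (-50 + 1 - 5))) = 710/(1433*(6 + 10 - 54)) = (710/1433)/(-38) = (710/1433)*(-1/38) = -355/27227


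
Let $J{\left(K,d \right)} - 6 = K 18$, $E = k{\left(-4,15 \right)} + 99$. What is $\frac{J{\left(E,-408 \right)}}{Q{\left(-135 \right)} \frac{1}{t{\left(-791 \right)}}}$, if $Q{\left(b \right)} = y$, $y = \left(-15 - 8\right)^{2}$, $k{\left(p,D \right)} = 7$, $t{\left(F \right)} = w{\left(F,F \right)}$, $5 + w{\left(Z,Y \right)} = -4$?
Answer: $- \frac{17226}{529} \approx -32.563$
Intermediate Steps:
$w{\left(Z,Y \right)} = -9$ ($w{\left(Z,Y \right)} = -5 - 4 = -9$)
$t{\left(F \right)} = -9$
$E = 106$ ($E = 7 + 99 = 106$)
$y = 529$ ($y = \left(-23\right)^{2} = 529$)
$J{\left(K,d \right)} = 6 + 18 K$ ($J{\left(K,d \right)} = 6 + K 18 = 6 + 18 K$)
$Q{\left(b \right)} = 529$
$\frac{J{\left(E,-408 \right)}}{Q{\left(-135 \right)} \frac{1}{t{\left(-791 \right)}}} = \frac{6 + 18 \cdot 106}{529 \frac{1}{-9}} = \frac{6 + 1908}{529 \left(- \frac{1}{9}\right)} = \frac{1914}{- \frac{529}{9}} = 1914 \left(- \frac{9}{529}\right) = - \frac{17226}{529}$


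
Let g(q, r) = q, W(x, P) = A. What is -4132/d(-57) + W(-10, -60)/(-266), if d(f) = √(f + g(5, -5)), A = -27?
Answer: 27/266 + 2066*I*√13/13 ≈ 0.1015 + 573.0*I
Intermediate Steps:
W(x, P) = -27
d(f) = √(5 + f) (d(f) = √(f + 5) = √(5 + f))
-4132/d(-57) + W(-10, -60)/(-266) = -4132/√(5 - 57) - 27/(-266) = -4132*(-I*√13/26) - 27*(-1/266) = -4132*(-I*√13/26) + 27/266 = -(-2066)*I*√13/13 + 27/266 = 2066*I*√13/13 + 27/266 = 27/266 + 2066*I*√13/13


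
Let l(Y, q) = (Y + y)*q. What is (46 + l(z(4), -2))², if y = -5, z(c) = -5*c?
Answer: 9216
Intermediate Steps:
l(Y, q) = q*(-5 + Y) (l(Y, q) = (Y - 5)*q = (-5 + Y)*q = q*(-5 + Y))
(46 + l(z(4), -2))² = (46 - 2*(-5 - 5*4))² = (46 - 2*(-5 - 20))² = (46 - 2*(-25))² = (46 + 50)² = 96² = 9216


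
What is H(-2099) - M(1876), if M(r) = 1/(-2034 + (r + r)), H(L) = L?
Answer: -3606083/1718 ≈ -2099.0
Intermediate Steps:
M(r) = 1/(-2034 + 2*r)
H(-2099) - M(1876) = -2099 - 1/(2*(-1017 + 1876)) = -2099 - 1/(2*859) = -2099 - 1*1/1718 = -2099 - 1/1718 = -3606083/1718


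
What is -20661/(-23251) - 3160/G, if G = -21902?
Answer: 262995191/254621701 ≈ 1.0329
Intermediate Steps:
-20661/(-23251) - 3160/G = -20661/(-23251) - 3160/(-21902) = -20661*(-1/23251) - 3160*(-1/21902) = 20661/23251 + 1580/10951 = 262995191/254621701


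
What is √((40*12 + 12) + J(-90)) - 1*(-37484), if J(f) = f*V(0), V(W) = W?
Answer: 37484 + 2*√123 ≈ 37506.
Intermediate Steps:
J(f) = 0 (J(f) = f*0 = 0)
√((40*12 + 12) + J(-90)) - 1*(-37484) = √((40*12 + 12) + 0) - 1*(-37484) = √((480 + 12) + 0) + 37484 = √(492 + 0) + 37484 = √492 + 37484 = 2*√123 + 37484 = 37484 + 2*√123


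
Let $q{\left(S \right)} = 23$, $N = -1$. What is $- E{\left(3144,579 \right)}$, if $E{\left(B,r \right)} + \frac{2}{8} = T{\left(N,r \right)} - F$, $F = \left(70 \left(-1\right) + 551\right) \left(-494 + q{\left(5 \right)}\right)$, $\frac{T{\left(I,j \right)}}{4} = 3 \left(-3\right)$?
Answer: $- \frac{906059}{4} \approx -2.2651 \cdot 10^{5}$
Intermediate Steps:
$T{\left(I,j \right)} = -36$ ($T{\left(I,j \right)} = 4 \cdot 3 \left(-3\right) = 4 \left(-9\right) = -36$)
$F = -226551$ ($F = \left(70 \left(-1\right) + 551\right) \left(-494 + 23\right) = \left(-70 + 551\right) \left(-471\right) = 481 \left(-471\right) = -226551$)
$E{\left(B,r \right)} = \frac{906059}{4}$ ($E{\left(B,r \right)} = - \frac{1}{4} - -226515 = - \frac{1}{4} + \left(-36 + 226551\right) = - \frac{1}{4} + 226515 = \frac{906059}{4}$)
$- E{\left(3144,579 \right)} = \left(-1\right) \frac{906059}{4} = - \frac{906059}{4}$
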